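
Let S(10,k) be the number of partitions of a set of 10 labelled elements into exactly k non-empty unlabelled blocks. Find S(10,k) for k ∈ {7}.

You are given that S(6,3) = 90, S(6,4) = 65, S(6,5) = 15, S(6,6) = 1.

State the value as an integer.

[7] T[7,4]:4*65+90=350 · T[7,5]:5*15+65=140 · T[7,6]:6*1+15=21 · T[7,7]:7*0+1=1
[8] T[8,5]:5*140+350=1050 · T[8,6]:6*21+140=266 · T[8,7]:7*1+21=28
[9] T[9,6]:6*266+1050=2646 · T[9,7]:7*28+266=462
[10] T[10,7]:7*462+2646=5880
Read S(10,7) = 5880.

5880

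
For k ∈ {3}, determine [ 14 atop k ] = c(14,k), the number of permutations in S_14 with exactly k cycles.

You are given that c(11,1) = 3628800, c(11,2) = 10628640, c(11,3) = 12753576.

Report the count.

@12  (12,1):3628800·11+0→39916800, (12,2):10628640·11+3628800→120543840, (12,3):12753576·11+10628640→150917976
@13  (13,2):120543840·12+39916800→1486442880, (13,3):150917976·12+120543840→1931559552
@14  (14,3):1931559552·13+1486442880→26596717056
Read c(14,3) = 26596717056.

26596717056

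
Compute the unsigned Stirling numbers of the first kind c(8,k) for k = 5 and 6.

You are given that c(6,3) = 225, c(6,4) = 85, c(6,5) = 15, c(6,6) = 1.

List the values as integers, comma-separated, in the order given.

1960, 322

i=7: T(7,4)=225+6·85=735 | T(7,5)=85+6·15=175 | T(7,6)=15+6·1=21
i=8: T(8,5)=735+7·175=1960 | T(8,6)=175+7·21=322
Read c(8,5) = 1960, c(8,6) = 322.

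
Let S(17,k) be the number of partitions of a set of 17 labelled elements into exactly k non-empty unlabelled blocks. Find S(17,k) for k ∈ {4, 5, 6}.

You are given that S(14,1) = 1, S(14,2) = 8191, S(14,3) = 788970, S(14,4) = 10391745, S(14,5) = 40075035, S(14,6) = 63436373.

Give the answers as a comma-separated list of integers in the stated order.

row 15: T[15][2]=2·8191+1=16383  T[15][3]=3·788970+8191=2375101  T[15][4]=4·10391745+788970=42355950  T[15][5]=5·40075035+10391745=210766920  T[15][6]=6·63436373+40075035=420693273
row 16: T[16][3]=3·2375101+16383=7141686  T[16][4]=4·42355950+2375101=171798901  T[16][5]=5·210766920+42355950=1096190550  T[16][6]=6·420693273+210766920=2734926558
row 17: T[17][4]=4·171798901+7141686=694337290  T[17][5]=5·1096190550+171798901=5652751651  T[17][6]=6·2734926558+1096190550=17505749898
Read S(17,4) = 694337290, S(17,5) = 5652751651, S(17,6) = 17505749898.

694337290, 5652751651, 17505749898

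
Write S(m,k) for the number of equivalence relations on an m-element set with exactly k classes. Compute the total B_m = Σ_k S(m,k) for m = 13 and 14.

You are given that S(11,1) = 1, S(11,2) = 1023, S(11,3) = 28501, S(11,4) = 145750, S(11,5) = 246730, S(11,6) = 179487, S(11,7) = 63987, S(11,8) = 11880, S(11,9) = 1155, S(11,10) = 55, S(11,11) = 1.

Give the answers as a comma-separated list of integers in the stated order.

row 12: T[12][1]=1·1+0=1  T[12][2]=2·1023+1=2047  T[12][3]=3·28501+1023=86526  T[12][4]=4·145750+28501=611501  T[12][5]=5·246730+145750=1379400  T[12][6]=6·179487+246730=1323652  T[12][7]=7·63987+179487=627396  T[12][8]=8·11880+63987=159027  T[12][9]=9·1155+11880=22275  T[12][10]=10·55+1155=1705  T[12][11]=11·1+55=66  T[12][12]=12·0+1=1
row 13: T[13][1]=1·1+0=1  T[13][2]=2·2047+1=4095  T[13][3]=3·86526+2047=261625  T[13][4]=4·611501+86526=2532530  T[13][5]=5·1379400+611501=7508501  T[13][6]=6·1323652+1379400=9321312  T[13][7]=7·627396+1323652=5715424  T[13][8]=8·159027+627396=1899612  T[13][9]=9·22275+159027=359502  T[13][10]=10·1705+22275=39325  T[13][11]=11·66+1705=2431  T[13][12]=12·1+66=78  T[13][13]=13·0+1=1
row 14: T[14][1]=1·1+0=1  T[14][2]=2·4095+1=8191  T[14][3]=3·261625+4095=788970  T[14][4]=4·2532530+261625=10391745  T[14][5]=5·7508501+2532530=40075035  T[14][6]=6·9321312+7508501=63436373  T[14][7]=7·5715424+9321312=49329280  T[14][8]=8·1899612+5715424=20912320  T[14][9]=9·359502+1899612=5135130  T[14][10]=10·39325+359502=752752  T[14][11]=11·2431+39325=66066  T[14][12]=12·78+2431=3367  T[14][13]=13·1+78=91  T[14][14]=14·0+1=1
B_13 = ΣS(13,k) = 1+4095+261625+2532530+7508501+9321312+5715424+1899612+359502+39325+2431+78+1 = 27644437
B_14 = ΣS(14,k) = 1+8191+788970+10391745+40075035+63436373+49329280+20912320+5135130+752752+66066+3367+91+1 = 190899322

27644437, 190899322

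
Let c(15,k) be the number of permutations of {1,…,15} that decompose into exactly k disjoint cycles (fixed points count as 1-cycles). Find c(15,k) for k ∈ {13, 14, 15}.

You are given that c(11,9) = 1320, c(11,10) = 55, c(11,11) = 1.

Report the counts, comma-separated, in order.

5005, 105, 1

i=12: T(12,10)=1320+11·55=1925 | T(12,11)=55+11·1=66 | T(12,12)=1+11·0=1
i=13: T(13,11)=1925+12·66=2717 | T(13,12)=66+12·1=78 | T(13,13)=1+12·0=1
i=14: T(14,12)=2717+13·78=3731 | T(14,13)=78+13·1=91 | T(14,14)=1+13·0=1
i=15: T(15,13)=3731+14·91=5005 | T(15,14)=91+14·1=105 | T(15,15)=1+14·0=1
Read c(15,13) = 5005, c(15,14) = 105, c(15,15) = 1.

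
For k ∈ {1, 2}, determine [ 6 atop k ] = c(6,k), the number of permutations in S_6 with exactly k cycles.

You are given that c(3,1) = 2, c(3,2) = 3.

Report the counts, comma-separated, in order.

r4: T_4,1=3×2+0=6; T_4,2=3×3+2=11
r5: T_5,1=4×6+0=24; T_5,2=4×11+6=50
r6: T_6,1=5×24+0=120; T_6,2=5×50+24=274
Read c(6,1) = 120, c(6,2) = 274.

120, 274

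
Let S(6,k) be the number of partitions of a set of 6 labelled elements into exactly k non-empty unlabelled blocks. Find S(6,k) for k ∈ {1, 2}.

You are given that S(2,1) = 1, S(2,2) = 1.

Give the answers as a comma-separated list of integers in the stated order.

1, 31

@3  (3,1):1·1+0→1, (3,2):1·2+1→3
@4  (4,1):1·1+0→1, (4,2):3·2+1→7
@5  (5,1):1·1+0→1, (5,2):7·2+1→15
@6  (6,1):1·1+0→1, (6,2):15·2+1→31
Read S(6,1) = 1, S(6,2) = 31.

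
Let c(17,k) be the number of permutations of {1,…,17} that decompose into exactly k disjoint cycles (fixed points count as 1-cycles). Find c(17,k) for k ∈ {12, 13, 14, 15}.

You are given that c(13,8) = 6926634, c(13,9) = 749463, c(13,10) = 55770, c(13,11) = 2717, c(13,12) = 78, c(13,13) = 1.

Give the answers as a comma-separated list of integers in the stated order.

r14: T_14,9=13×749463+6926634=16669653; T_14,10=13×55770+749463=1474473; T_14,11=13×2717+55770=91091; T_14,12=13×78+2717=3731; T_14,13=13×1+78=91; T_14,14=13×0+1=1
r15: T_15,10=14×1474473+16669653=37312275; T_15,11=14×91091+1474473=2749747; T_15,12=14×3731+91091=143325; T_15,13=14×91+3731=5005; T_15,14=14×1+91=105; T_15,15=14×0+1=1
r16: T_16,11=15×2749747+37312275=78558480; T_16,12=15×143325+2749747=4899622; T_16,13=15×5005+143325=218400; T_16,14=15×105+5005=6580; T_16,15=15×1+105=120
r17: T_17,12=16×4899622+78558480=156952432; T_17,13=16×218400+4899622=8394022; T_17,14=16×6580+218400=323680; T_17,15=16×120+6580=8500
Read c(17,12) = 156952432, c(17,13) = 8394022, c(17,14) = 323680, c(17,15) = 8500.

156952432, 8394022, 323680, 8500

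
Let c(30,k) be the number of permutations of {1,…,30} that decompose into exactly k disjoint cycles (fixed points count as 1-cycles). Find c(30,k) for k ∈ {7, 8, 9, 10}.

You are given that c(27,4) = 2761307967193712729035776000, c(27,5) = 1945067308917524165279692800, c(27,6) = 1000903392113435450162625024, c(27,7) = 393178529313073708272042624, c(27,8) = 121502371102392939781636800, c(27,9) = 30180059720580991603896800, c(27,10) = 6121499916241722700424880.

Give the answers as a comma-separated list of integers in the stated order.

[28] T[28,5]:27*1945067308917524165279692800+2761307967193712729035776000=55278125307966865191587481600 · T[28,6]:27*1000903392113435450162625024+1945067308917524165279692800=28969458895980281319670568448 · T[28,7]:27*393178529313073708272042624+1000903392113435450162625024=11616723683566425573507775872 · T[28,8]:27*121502371102392939781636800+393178529313073708272042624=3673742549077683082376236224 · T[28,9]:27*30180059720580991603896800+121502371102392939781636800=936363983558079713086850400 · T[28,10]:27*6121499916241722700424880+30180059720580991603896800=195460557459107504515368560
[29] T[29,6]:28*28969458895980281319670568448+55278125307966865191587481600=866422974395414742142363398144 · T[29,7]:28*11616723683566425573507775872+28969458895980281319670568448=354237722035840197377888292864 · T[29,8]:28*3673742549077683082376236224+11616723683566425573507775872=114481515057741551880042390144 · T[29,9]:28*936363983558079713086850400+3673742549077683082376236224=29891934088703915048808047424 · T[29,10]:28*195460557459107504515368560+936363983558079713086850400=6409259592413089839517170080
[30] T[30,7]:29*354237722035840197377888292864+866422974395414742142363398144=11139316913434780466101123891200 · T[30,8]:29*114481515057741551880042390144+354237722035840197377888292864=3674201658710345201899117607040 · T[30,9]:29*29891934088703915048808047424+114481515057741551880042390144=981347603630155088295475765440 · T[30,10]:29*6409259592413089839517170080+29891934088703915048808047424=215760462268683520394805979744
Read c(30,7) = 11139316913434780466101123891200, c(30,8) = 3674201658710345201899117607040, c(30,9) = 981347603630155088295475765440, c(30,10) = 215760462268683520394805979744.

11139316913434780466101123891200, 3674201658710345201899117607040, 981347603630155088295475765440, 215760462268683520394805979744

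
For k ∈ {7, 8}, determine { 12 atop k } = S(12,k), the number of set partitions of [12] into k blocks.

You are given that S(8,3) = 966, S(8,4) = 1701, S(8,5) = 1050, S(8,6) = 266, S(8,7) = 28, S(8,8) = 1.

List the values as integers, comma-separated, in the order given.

r9: T_9,4=4×1701+966=7770; T_9,5=5×1050+1701=6951; T_9,6=6×266+1050=2646; T_9,7=7×28+266=462; T_9,8=8×1+28=36
r10: T_10,5=5×6951+7770=42525; T_10,6=6×2646+6951=22827; T_10,7=7×462+2646=5880; T_10,8=8×36+462=750
r11: T_11,6=6×22827+42525=179487; T_11,7=7×5880+22827=63987; T_11,8=8×750+5880=11880
r12: T_12,7=7×63987+179487=627396; T_12,8=8×11880+63987=159027
Read S(12,7) = 627396, S(12,8) = 159027.

627396, 159027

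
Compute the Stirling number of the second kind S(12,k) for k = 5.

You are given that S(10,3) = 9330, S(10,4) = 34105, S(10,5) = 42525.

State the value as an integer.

[11] T[11,4]:4*34105+9330=145750 · T[11,5]:5*42525+34105=246730
[12] T[12,5]:5*246730+145750=1379400
Read S(12,5) = 1379400.

1379400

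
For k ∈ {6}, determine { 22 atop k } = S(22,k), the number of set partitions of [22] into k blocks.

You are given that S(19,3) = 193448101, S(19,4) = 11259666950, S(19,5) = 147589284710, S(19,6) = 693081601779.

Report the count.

163305339345225

r20: T_20,4=4×11259666950+193448101=45232115901; T_20,5=5×147589284710+11259666950=749206090500; T_20,6=6×693081601779+147589284710=4306078895384
r21: T_21,5=5×749206090500+45232115901=3791262568401; T_21,6=6×4306078895384+749206090500=26585679462804
r22: T_22,6=6×26585679462804+3791262568401=163305339345225
Read S(22,6) = 163305339345225.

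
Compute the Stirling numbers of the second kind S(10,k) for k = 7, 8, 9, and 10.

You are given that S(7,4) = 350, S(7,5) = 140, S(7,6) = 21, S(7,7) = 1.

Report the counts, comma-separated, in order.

r8: T_8,5=5×140+350=1050; T_8,6=6×21+140=266; T_8,7=7×1+21=28; T_8,8=8×0+1=1
r9: T_9,6=6×266+1050=2646; T_9,7=7×28+266=462; T_9,8=8×1+28=36; T_9,9=9×0+1=1
r10: T_10,7=7×462+2646=5880; T_10,8=8×36+462=750; T_10,9=9×1+36=45; T_10,10=10×0+1=1
Read S(10,7) = 5880, S(10,8) = 750, S(10,9) = 45, S(10,10) = 1.

5880, 750, 45, 1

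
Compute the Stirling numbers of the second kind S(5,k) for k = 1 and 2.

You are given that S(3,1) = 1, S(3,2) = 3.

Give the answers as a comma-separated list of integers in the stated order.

1, 15

@4  (4,1):1·1+0→1, (4,2):3·2+1→7
@5  (5,1):1·1+0→1, (5,2):7·2+1→15
Read S(5,1) = 1, S(5,2) = 15.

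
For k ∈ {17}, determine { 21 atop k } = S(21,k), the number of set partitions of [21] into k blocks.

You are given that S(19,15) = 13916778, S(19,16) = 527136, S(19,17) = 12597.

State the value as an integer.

@20  (20,16):527136·16+13916778→22350954, (20,17):12597·17+527136→741285
@21  (21,17):741285·17+22350954→34952799
Read S(21,17) = 34952799.

34952799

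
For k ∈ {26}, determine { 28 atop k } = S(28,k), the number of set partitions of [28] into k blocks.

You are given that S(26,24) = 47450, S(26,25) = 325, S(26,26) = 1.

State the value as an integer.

row 27: T[27][25]=25·325+47450=55575  T[27][26]=26·1+325=351
row 28: T[28][26]=26·351+55575=64701
Read S(28,26) = 64701.

64701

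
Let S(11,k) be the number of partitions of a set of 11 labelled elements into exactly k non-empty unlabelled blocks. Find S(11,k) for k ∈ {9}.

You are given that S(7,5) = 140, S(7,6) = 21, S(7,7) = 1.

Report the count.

@8  (8,6):21·6+140→266, (8,7):1·7+21→28, (8,8):0·8+1→1
@9  (9,7):28·7+266→462, (9,8):1·8+28→36, (9,9):0·9+1→1
@10  (10,8):36·8+462→750, (10,9):1·9+36→45
@11  (11,9):45·9+750→1155
Read S(11,9) = 1155.

1155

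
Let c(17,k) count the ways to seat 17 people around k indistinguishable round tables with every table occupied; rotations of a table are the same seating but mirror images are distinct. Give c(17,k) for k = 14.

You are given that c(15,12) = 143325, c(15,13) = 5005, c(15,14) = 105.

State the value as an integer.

@16  (16,13):5005·15+143325→218400, (16,14):105·15+5005→6580
@17  (17,14):6580·16+218400→323680
Read c(17,14) = 323680.

323680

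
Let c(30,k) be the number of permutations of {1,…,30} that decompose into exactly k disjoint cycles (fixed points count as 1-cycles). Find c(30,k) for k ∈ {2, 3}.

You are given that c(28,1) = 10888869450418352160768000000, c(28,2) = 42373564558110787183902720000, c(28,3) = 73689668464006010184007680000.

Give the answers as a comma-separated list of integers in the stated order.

row 29: T[29][1]=28·10888869450418352160768000000+0=304888344611713860501504000000  T[29][2]=28·42373564558110787183902720000+10888869450418352160768000000=1197348677077520393310044160000  T[29][3]=28·73689668464006010184007680000+42373564558110787183902720000=2105684281550279072336117760000
row 30: T[30][2]=29·1197348677077520393310044160000+304888344611713860501504000000=35027999979859805266492784640000  T[30][3]=29·2105684281550279072336117760000+1197348677077520393310044160000=62262192842035613491057459200000
Read c(30,2) = 35027999979859805266492784640000, c(30,3) = 62262192842035613491057459200000.

35027999979859805266492784640000, 62262192842035613491057459200000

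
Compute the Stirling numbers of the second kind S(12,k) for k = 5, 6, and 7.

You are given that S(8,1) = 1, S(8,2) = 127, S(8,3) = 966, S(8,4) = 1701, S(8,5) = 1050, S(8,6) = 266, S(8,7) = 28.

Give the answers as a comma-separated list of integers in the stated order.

1379400, 1323652, 627396

row 9: T[9][2]=2·127+1=255  T[9][3]=3·966+127=3025  T[9][4]=4·1701+966=7770  T[9][5]=5·1050+1701=6951  T[9][6]=6·266+1050=2646  T[9][7]=7·28+266=462
row 10: T[10][3]=3·3025+255=9330  T[10][4]=4·7770+3025=34105  T[10][5]=5·6951+7770=42525  T[10][6]=6·2646+6951=22827  T[10][7]=7·462+2646=5880
row 11: T[11][4]=4·34105+9330=145750  T[11][5]=5·42525+34105=246730  T[11][6]=6·22827+42525=179487  T[11][7]=7·5880+22827=63987
row 12: T[12][5]=5·246730+145750=1379400  T[12][6]=6·179487+246730=1323652  T[12][7]=7·63987+179487=627396
Read S(12,5) = 1379400, S(12,6) = 1323652, S(12,7) = 627396.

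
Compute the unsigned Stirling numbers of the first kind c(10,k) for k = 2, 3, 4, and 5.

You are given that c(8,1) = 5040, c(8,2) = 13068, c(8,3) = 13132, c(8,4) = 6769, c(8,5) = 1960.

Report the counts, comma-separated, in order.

r9: T_9,1=8×5040+0=40320; T_9,2=8×13068+5040=109584; T_9,3=8×13132+13068=118124; T_9,4=8×6769+13132=67284; T_9,5=8×1960+6769=22449
r10: T_10,2=9×109584+40320=1026576; T_10,3=9×118124+109584=1172700; T_10,4=9×67284+118124=723680; T_10,5=9×22449+67284=269325
Read c(10,2) = 1026576, c(10,3) = 1172700, c(10,4) = 723680, c(10,5) = 269325.

1026576, 1172700, 723680, 269325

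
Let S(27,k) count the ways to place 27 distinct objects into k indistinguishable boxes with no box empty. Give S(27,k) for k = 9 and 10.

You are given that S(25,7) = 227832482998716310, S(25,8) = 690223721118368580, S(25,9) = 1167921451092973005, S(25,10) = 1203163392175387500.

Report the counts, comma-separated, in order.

106563273280541795575, 143197070509423605675

r26: T_26,8=8×690223721118368580+227832482998716310=5749622251945664950; T_26,9=9×1167921451092973005+690223721118368580=11201516780955125625; T_26,10=10×1203163392175387500+1167921451092973005=13199555372846848005
r27: T_27,9=9×11201516780955125625+5749622251945664950=106563273280541795575; T_27,10=10×13199555372846848005+11201516780955125625=143197070509423605675
Read S(27,9) = 106563273280541795575, S(27,10) = 143197070509423605675.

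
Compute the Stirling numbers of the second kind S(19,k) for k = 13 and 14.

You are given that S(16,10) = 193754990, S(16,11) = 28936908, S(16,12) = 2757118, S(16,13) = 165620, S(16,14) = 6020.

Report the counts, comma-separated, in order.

row 17: T[17][11]=11·28936908+193754990=512060978  T[17][12]=12·2757118+28936908=62022324  T[17][13]=13·165620+2757118=4910178  T[17][14]=14·6020+165620=249900
row 18: T[18][12]=12·62022324+512060978=1256328866  T[18][13]=13·4910178+62022324=125854638  T[18][14]=14·249900+4910178=8408778
row 19: T[19][13]=13·125854638+1256328866=2892439160  T[19][14]=14·8408778+125854638=243577530
Read S(19,13) = 2892439160, S(19,14) = 243577530.

2892439160, 243577530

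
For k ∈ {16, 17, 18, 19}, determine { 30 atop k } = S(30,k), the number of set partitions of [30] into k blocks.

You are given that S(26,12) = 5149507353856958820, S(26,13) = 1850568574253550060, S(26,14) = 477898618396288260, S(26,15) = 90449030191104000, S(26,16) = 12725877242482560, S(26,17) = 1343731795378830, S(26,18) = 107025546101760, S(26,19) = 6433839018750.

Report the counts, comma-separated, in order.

r27: T_27,13=13×1850568574253550060+5149507353856958820=29206898819153109600; T_27,14=14×477898618396288260+1850568574253550060=8541149231801585700; T_27,15=15×90449030191104000+477898618396288260=1834634071262848260; T_27,16=16×12725877242482560+90449030191104000=294063066070824960; T_27,17=17×1343731795378830+12725877242482560=35569317763922670; T_27,18=18×107025546101760+1343731795378830=3270191625210510; T_27,19=19×6433839018750+107025546101760=229268487458010
r28: T_28,14=14×8541149231801585700+29206898819153109600=148782988064375309400; T_28,15=15×1834634071262848260+8541149231801585700=36060660300744309600; T_28,16=16×294063066070824960+1834634071262848260=6539643128396047620; T_28,17=17×35569317763922670+294063066070824960=898741468057510350; T_28,18=18×3270191625210510+35569317763922670=94432767017711850; T_28,19=19×229268487458010+3270191625210510=7626292886912700
r29: T_29,15=15×36060660300744309600+148782988064375309400=689692892575539953400; T_29,16=16×6539643128396047620+36060660300744309600=140694950355081071520; T_29,17=17×898741468057510350+6539643128396047620=21818248085373723570; T_29,18=18×94432767017711850+898741468057510350=2598531274376323650; T_29,19=19×7626292886912700+94432767017711850=239332331869053150
r30: T_30,16=16×140694950355081071520+689692892575539953400=2940812098256837097720; T_30,17=17×21818248085373723570+140694950355081071520=511605167806434372210; T_30,18=18×2598531274376323650+21818248085373723570=68591811024147549270; T_30,19=19×239332331869053150+2598531274376323650=7145845579888333500
Read S(30,16) = 2940812098256837097720, S(30,17) = 511605167806434372210, S(30,18) = 68591811024147549270, S(30,19) = 7145845579888333500.

2940812098256837097720, 511605167806434372210, 68591811024147549270, 7145845579888333500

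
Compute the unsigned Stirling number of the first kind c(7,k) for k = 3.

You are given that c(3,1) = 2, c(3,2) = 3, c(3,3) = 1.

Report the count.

1624

@4  (4,1):2·3+0→6, (4,2):3·3+2→11, (4,3):1·3+3→6
@5  (5,1):6·4+0→24, (5,2):11·4+6→50, (5,3):6·4+11→35
@6  (6,2):50·5+24→274, (6,3):35·5+50→225
@7  (7,3):225·6+274→1624
Read c(7,3) = 1624.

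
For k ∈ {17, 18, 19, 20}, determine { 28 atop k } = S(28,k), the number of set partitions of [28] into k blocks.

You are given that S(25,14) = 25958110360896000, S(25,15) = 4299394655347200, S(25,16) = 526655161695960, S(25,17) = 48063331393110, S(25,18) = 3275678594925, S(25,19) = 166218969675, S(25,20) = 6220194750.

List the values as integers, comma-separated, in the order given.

i=26: T(26,15)=25958110360896000+15·4299394655347200=90449030191104000 | T(26,16)=4299394655347200+16·526655161695960=12725877242482560 | T(26,17)=526655161695960+17·48063331393110=1343731795378830 | T(26,18)=48063331393110+18·3275678594925=107025546101760 | T(26,19)=3275678594925+19·166218969675=6433839018750 | T(26,20)=166218969675+20·6220194750=290622864675
i=27: T(27,16)=90449030191104000+16·12725877242482560=294063066070824960 | T(27,17)=12725877242482560+17·1343731795378830=35569317763922670 | T(27,18)=1343731795378830+18·107025546101760=3270191625210510 | T(27,19)=107025546101760+19·6433839018750=229268487458010 | T(27,20)=6433839018750+20·290622864675=12246296312250
i=28: T(28,17)=294063066070824960+17·35569317763922670=898741468057510350 | T(28,18)=35569317763922670+18·3270191625210510=94432767017711850 | T(28,19)=3270191625210510+19·229268487458010=7626292886912700 | T(28,20)=229268487458010+20·12246296312250=474194413703010
Read S(28,17) = 898741468057510350, S(28,18) = 94432767017711850, S(28,19) = 7626292886912700, S(28,20) = 474194413703010.

898741468057510350, 94432767017711850, 7626292886912700, 474194413703010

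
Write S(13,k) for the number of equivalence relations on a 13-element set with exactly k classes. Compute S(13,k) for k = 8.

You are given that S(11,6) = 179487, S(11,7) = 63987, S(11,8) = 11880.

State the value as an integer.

1899612

i=12: T(12,7)=179487+7·63987=627396 | T(12,8)=63987+8·11880=159027
i=13: T(13,8)=627396+8·159027=1899612
Read S(13,8) = 1899612.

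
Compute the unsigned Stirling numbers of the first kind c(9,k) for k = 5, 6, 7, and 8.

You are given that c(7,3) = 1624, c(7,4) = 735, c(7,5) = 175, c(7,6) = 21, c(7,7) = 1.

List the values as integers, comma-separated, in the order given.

i=8: T(8,4)=1624+7·735=6769 | T(8,5)=735+7·175=1960 | T(8,6)=175+7·21=322 | T(8,7)=21+7·1=28 | T(8,8)=1+7·0=1
i=9: T(9,5)=6769+8·1960=22449 | T(9,6)=1960+8·322=4536 | T(9,7)=322+8·28=546 | T(9,8)=28+8·1=36
Read c(9,5) = 22449, c(9,6) = 4536, c(9,7) = 546, c(9,8) = 36.

22449, 4536, 546, 36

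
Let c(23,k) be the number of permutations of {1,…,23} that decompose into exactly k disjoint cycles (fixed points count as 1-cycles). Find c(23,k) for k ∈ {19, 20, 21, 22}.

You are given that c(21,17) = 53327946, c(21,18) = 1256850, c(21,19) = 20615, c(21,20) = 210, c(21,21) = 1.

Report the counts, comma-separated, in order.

@22  (22,18):1256850·21+53327946→79721796, (22,19):20615·21+1256850→1689765, (22,20):210·21+20615→25025, (22,21):1·21+210→231, (22,22):0·21+1→1
@23  (23,19):1689765·22+79721796→116896626, (23,20):25025·22+1689765→2240315, (23,21):231·22+25025→30107, (23,22):1·22+231→253
Read c(23,19) = 116896626, c(23,20) = 2240315, c(23,21) = 30107, c(23,22) = 253.

116896626, 2240315, 30107, 253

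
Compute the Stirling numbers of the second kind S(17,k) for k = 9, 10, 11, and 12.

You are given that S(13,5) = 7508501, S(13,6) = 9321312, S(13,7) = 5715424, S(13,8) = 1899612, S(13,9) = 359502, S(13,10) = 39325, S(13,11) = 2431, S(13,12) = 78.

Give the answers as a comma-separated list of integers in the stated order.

9528822303, 2758334150, 512060978, 62022324

i=14: T(14,6)=7508501+6·9321312=63436373 | T(14,7)=9321312+7·5715424=49329280 | T(14,8)=5715424+8·1899612=20912320 | T(14,9)=1899612+9·359502=5135130 | T(14,10)=359502+10·39325=752752 | T(14,11)=39325+11·2431=66066 | T(14,12)=2431+12·78=3367
i=15: T(15,7)=63436373+7·49329280=408741333 | T(15,8)=49329280+8·20912320=216627840 | T(15,9)=20912320+9·5135130=67128490 | T(15,10)=5135130+10·752752=12662650 | T(15,11)=752752+11·66066=1479478 | T(15,12)=66066+12·3367=106470
i=16: T(16,8)=408741333+8·216627840=2141764053 | T(16,9)=216627840+9·67128490=820784250 | T(16,10)=67128490+10·12662650=193754990 | T(16,11)=12662650+11·1479478=28936908 | T(16,12)=1479478+12·106470=2757118
i=17: T(17,9)=2141764053+9·820784250=9528822303 | T(17,10)=820784250+10·193754990=2758334150 | T(17,11)=193754990+11·28936908=512060978 | T(17,12)=28936908+12·2757118=62022324
Read S(17,9) = 9528822303, S(17,10) = 2758334150, S(17,11) = 512060978, S(17,12) = 62022324.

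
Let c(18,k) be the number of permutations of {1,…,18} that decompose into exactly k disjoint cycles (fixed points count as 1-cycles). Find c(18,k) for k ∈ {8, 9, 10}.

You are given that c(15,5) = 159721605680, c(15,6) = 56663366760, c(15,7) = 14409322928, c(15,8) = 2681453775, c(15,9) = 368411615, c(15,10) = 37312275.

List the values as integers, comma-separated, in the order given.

row 16: T[16][6]=15·56663366760+159721605680=1009672107080  T[16][7]=15·14409322928+56663366760=272803210680  T[16][8]=15·2681453775+14409322928=54631129553  T[16][9]=15·368411615+2681453775=8207628000  T[16][10]=15·37312275+368411615=928095740
row 17: T[17][7]=16·272803210680+1009672107080=5374523477960  T[17][8]=16·54631129553+272803210680=1146901283528  T[17][9]=16·8207628000+54631129553=185953177553  T[17][10]=16·928095740+8207628000=23057159840
row 18: T[18][8]=17·1146901283528+5374523477960=24871845297936  T[18][9]=17·185953177553+1146901283528=4308105301929  T[18][10]=17·23057159840+185953177553=577924894833
Read c(18,8) = 24871845297936, c(18,9) = 4308105301929, c(18,10) = 577924894833.

24871845297936, 4308105301929, 577924894833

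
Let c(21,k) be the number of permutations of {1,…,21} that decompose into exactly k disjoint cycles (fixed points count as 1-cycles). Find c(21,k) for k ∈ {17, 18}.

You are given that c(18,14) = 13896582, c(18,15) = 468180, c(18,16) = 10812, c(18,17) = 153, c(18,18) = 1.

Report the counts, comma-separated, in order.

53327946, 1256850

[19] T[19,15]:18*468180+13896582=22323822 · T[19,16]:18*10812+468180=662796 · T[19,17]:18*153+10812=13566 · T[19,18]:18*1+153=171
[20] T[20,16]:19*662796+22323822=34916946 · T[20,17]:19*13566+662796=920550 · T[20,18]:19*171+13566=16815
[21] T[21,17]:20*920550+34916946=53327946 · T[21,18]:20*16815+920550=1256850
Read c(21,17) = 53327946, c(21,18) = 1256850.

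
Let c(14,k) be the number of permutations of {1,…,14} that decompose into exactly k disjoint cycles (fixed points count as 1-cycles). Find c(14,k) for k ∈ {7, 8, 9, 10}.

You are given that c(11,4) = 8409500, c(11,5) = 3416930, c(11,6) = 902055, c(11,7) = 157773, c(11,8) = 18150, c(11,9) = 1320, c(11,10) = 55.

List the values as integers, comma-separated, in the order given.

790943153, 135036473, 16669653, 1474473

r12: T_12,5=11×3416930+8409500=45995730; T_12,6=11×902055+3416930=13339535; T_12,7=11×157773+902055=2637558; T_12,8=11×18150+157773=357423; T_12,9=11×1320+18150=32670; T_12,10=11×55+1320=1925
r13: T_13,6=12×13339535+45995730=206070150; T_13,7=12×2637558+13339535=44990231; T_13,8=12×357423+2637558=6926634; T_13,9=12×32670+357423=749463; T_13,10=12×1925+32670=55770
r14: T_14,7=13×44990231+206070150=790943153; T_14,8=13×6926634+44990231=135036473; T_14,9=13×749463+6926634=16669653; T_14,10=13×55770+749463=1474473
Read c(14,7) = 790943153, c(14,8) = 135036473, c(14,9) = 16669653, c(14,10) = 1474473.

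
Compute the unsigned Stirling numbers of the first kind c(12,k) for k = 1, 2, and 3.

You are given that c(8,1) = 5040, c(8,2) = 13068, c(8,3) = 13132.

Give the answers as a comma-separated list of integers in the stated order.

39916800, 120543840, 150917976

@9  (9,1):5040·8+0→40320, (9,2):13068·8+5040→109584, (9,3):13132·8+13068→118124
@10  (10,1):40320·9+0→362880, (10,2):109584·9+40320→1026576, (10,3):118124·9+109584→1172700
@11  (11,1):362880·10+0→3628800, (11,2):1026576·10+362880→10628640, (11,3):1172700·10+1026576→12753576
@12  (12,1):3628800·11+0→39916800, (12,2):10628640·11+3628800→120543840, (12,3):12753576·11+10628640→150917976
Read c(12,1) = 39916800, c(12,2) = 120543840, c(12,3) = 150917976.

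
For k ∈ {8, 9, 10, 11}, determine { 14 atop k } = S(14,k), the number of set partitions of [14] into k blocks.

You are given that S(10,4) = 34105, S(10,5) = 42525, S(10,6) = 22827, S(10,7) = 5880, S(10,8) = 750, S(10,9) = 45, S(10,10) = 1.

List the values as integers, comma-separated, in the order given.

20912320, 5135130, 752752, 66066

@11  (11,5):42525·5+34105→246730, (11,6):22827·6+42525→179487, (11,7):5880·7+22827→63987, (11,8):750·8+5880→11880, (11,9):45·9+750→1155, (11,10):1·10+45→55, (11,11):0·11+1→1
@12  (12,6):179487·6+246730→1323652, (12,7):63987·7+179487→627396, (12,8):11880·8+63987→159027, (12,9):1155·9+11880→22275, (12,10):55·10+1155→1705, (12,11):1·11+55→66
@13  (13,7):627396·7+1323652→5715424, (13,8):159027·8+627396→1899612, (13,9):22275·9+159027→359502, (13,10):1705·10+22275→39325, (13,11):66·11+1705→2431
@14  (14,8):1899612·8+5715424→20912320, (14,9):359502·9+1899612→5135130, (14,10):39325·10+359502→752752, (14,11):2431·11+39325→66066
Read S(14,8) = 20912320, S(14,9) = 5135130, S(14,10) = 752752, S(14,11) = 66066.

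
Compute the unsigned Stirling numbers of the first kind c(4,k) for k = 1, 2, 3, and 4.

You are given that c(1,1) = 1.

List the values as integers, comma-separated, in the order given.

6, 11, 6, 1

row 2: T[2][1]=1·1+0=1  T[2][2]=1·0+1=1
row 3: T[3][1]=2·1+0=2  T[3][2]=2·1+1=3  T[3][3]=2·0+1=1
row 4: T[4][1]=3·2+0=6  T[4][2]=3·3+2=11  T[4][3]=3·1+3=6  T[4][4]=3·0+1=1
Read c(4,1) = 6, c(4,2) = 11, c(4,3) = 6, c(4,4) = 1.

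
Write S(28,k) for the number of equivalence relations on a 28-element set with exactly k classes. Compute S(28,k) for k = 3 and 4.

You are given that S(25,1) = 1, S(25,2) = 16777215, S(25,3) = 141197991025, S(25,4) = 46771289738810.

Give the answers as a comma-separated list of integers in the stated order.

3812664524766, 2998587019946701

r26: T_26,1=1×1+0=1; T_26,2=2×16777215+1=33554431; T_26,3=3×141197991025+16777215=423610750290; T_26,4=4×46771289738810+141197991025=187226356946265
r27: T_27,2=2×33554431+1=67108863; T_27,3=3×423610750290+33554431=1270865805301; T_27,4=4×187226356946265+423610750290=749329038535350
r28: T_28,3=3×1270865805301+67108863=3812664524766; T_28,4=4×749329038535350+1270865805301=2998587019946701
Read S(28,3) = 3812664524766, S(28,4) = 2998587019946701.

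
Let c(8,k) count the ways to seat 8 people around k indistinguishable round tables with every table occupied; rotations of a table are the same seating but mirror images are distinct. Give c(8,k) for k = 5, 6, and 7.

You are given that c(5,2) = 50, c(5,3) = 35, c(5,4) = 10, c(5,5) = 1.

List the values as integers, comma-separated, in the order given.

@6  (6,3):35·5+50→225, (6,4):10·5+35→85, (6,5):1·5+10→15, (6,6):0·5+1→1
@7  (7,4):85·6+225→735, (7,5):15·6+85→175, (7,6):1·6+15→21, (7,7):0·6+1→1
@8  (8,5):175·7+735→1960, (8,6):21·7+175→322, (8,7):1·7+21→28
Read c(8,5) = 1960, c(8,6) = 322, c(8,7) = 28.

1960, 322, 28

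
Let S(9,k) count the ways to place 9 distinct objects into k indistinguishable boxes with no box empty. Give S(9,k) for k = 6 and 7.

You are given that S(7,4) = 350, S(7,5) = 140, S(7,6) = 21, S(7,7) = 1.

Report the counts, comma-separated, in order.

2646, 462

r8: T_8,5=5×140+350=1050; T_8,6=6×21+140=266; T_8,7=7×1+21=28
r9: T_9,6=6×266+1050=2646; T_9,7=7×28+266=462
Read S(9,6) = 2646, S(9,7) = 462.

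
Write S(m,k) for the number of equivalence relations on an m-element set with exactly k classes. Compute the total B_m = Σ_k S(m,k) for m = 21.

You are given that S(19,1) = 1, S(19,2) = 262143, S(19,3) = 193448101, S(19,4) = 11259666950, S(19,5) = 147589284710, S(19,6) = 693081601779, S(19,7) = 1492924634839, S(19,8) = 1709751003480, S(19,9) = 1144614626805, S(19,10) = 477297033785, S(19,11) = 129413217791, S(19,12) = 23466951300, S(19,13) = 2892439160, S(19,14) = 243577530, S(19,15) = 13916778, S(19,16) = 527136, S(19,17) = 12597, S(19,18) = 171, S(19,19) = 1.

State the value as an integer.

474869816156751

r20: T_20,1=1×1+0=1; T_20,2=2×262143+1=524287; T_20,3=3×193448101+262143=580606446; T_20,4=4×11259666950+193448101=45232115901; T_20,5=5×147589284710+11259666950=749206090500; T_20,6=6×693081601779+147589284710=4306078895384; T_20,7=7×1492924634839+693081601779=11143554045652; T_20,8=8×1709751003480+1492924634839=15170932662679; T_20,9=9×1144614626805+1709751003480=12011282644725; T_20,10=10×477297033785+1144614626805=5917584964655; T_20,11=11×129413217791+477297033785=1900842429486; T_20,12=12×23466951300+129413217791=411016633391; T_20,13=13×2892439160+23466951300=61068660380; T_20,14=14×243577530+2892439160=6302524580; T_20,15=15×13916778+243577530=452329200; T_20,16=16×527136+13916778=22350954; T_20,17=17×12597+527136=741285; T_20,18=18×171+12597=15675; T_20,19=19×1+171=190; T_20,20=20×0+1=1
r21: T_21,1=1×1+0=1; T_21,2=2×524287+1=1048575; T_21,3=3×580606446+524287=1742343625; T_21,4=4×45232115901+580606446=181509070050; T_21,5=5×749206090500+45232115901=3791262568401; T_21,6=6×4306078895384+749206090500=26585679462804; T_21,7=7×11143554045652+4306078895384=82310957214948; T_21,8=8×15170932662679+11143554045652=132511015347084; T_21,9=9×12011282644725+15170932662679=123272476465204; T_21,10=10×5917584964655+12011282644725=71187132291275; T_21,11=11×1900842429486+5917584964655=26826851689001; T_21,12=12×411016633391+1900842429486=6833042030178; T_21,13=13×61068660380+411016633391=1204909218331; T_21,14=14×6302524580+61068660380=149304004500; T_21,15=15×452329200+6302524580=13087462580; T_21,16=16×22350954+452329200=809944464; T_21,17=17×741285+22350954=34952799; T_21,18=18×15675+741285=1023435; T_21,19=19×190+15675=19285; T_21,20=20×1+190=210; T_21,21=21×0+1=1
B_21 = ΣS(21,k) = 1+1048575+1742343625+181509070050+3791262568401+26585679462804+82310957214948+132511015347084+123272476465204+71187132291275+26826851689001+6833042030178+1204909218331+149304004500+13087462580+809944464+34952799+1023435+19285+210+1 = 474869816156751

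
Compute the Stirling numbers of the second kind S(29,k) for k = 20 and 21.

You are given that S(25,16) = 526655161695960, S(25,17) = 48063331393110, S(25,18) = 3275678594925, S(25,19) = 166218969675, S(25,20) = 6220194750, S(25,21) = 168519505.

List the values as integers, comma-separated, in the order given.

@26  (26,17):48063331393110·17+526655161695960→1343731795378830, (26,18):3275678594925·18+48063331393110→107025546101760, (26,19):166218969675·19+3275678594925→6433839018750, (26,20):6220194750·20+166218969675→290622864675, (26,21):168519505·21+6220194750→9759104355
@27  (27,18):107025546101760·18+1343731795378830→3270191625210510, (27,19):6433839018750·19+107025546101760→229268487458010, (27,20):290622864675·20+6433839018750→12246296312250, (27,21):9759104355·21+290622864675→495564056130
@28  (28,19):229268487458010·19+3270191625210510→7626292886912700, (28,20):12246296312250·20+229268487458010→474194413703010, (28,21):495564056130·21+12246296312250→22653141490980
@29  (29,20):474194413703010·20+7626292886912700→17110181160972900, (29,21):22653141490980·21+474194413703010→949910385013590
Read S(29,20) = 17110181160972900, S(29,21) = 949910385013590.

17110181160972900, 949910385013590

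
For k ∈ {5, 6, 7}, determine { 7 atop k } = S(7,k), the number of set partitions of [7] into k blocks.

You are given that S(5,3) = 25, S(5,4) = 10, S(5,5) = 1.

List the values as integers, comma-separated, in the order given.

140, 21, 1

i=6: T(6,4)=25+4·10=65 | T(6,5)=10+5·1=15 | T(6,6)=1+6·0=1
i=7: T(7,5)=65+5·15=140 | T(7,6)=15+6·1=21 | T(7,7)=1+7·0=1
Read S(7,5) = 140, S(7,6) = 21, S(7,7) = 1.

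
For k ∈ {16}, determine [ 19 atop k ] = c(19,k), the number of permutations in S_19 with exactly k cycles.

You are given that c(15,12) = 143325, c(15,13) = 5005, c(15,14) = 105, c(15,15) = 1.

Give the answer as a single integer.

662796

row 16: T[16][13]=15·5005+143325=218400  T[16][14]=15·105+5005=6580  T[16][15]=15·1+105=120  T[16][16]=15·0+1=1
row 17: T[17][14]=16·6580+218400=323680  T[17][15]=16·120+6580=8500  T[17][16]=16·1+120=136
row 18: T[18][15]=17·8500+323680=468180  T[18][16]=17·136+8500=10812
row 19: T[19][16]=18·10812+468180=662796
Read c(19,16) = 662796.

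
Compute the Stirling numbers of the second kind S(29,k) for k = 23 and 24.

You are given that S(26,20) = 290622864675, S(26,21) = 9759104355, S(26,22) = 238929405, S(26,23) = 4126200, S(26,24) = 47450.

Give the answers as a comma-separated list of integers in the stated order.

1347860993700, 33738295500

[27] T[27,21]:21*9759104355+290622864675=495564056130 · T[27,22]:22*238929405+9759104355=15015551265 · T[27,23]:23*4126200+238929405=333832005 · T[27,24]:24*47450+4126200=5265000
[28] T[28,22]:22*15015551265+495564056130=825906183960 · T[28,23]:23*333832005+15015551265=22693687380 · T[28,24]:24*5265000+333832005=460192005
[29] T[29,23]:23*22693687380+825906183960=1347860993700 · T[29,24]:24*460192005+22693687380=33738295500
Read S(29,23) = 1347860993700, S(29,24) = 33738295500.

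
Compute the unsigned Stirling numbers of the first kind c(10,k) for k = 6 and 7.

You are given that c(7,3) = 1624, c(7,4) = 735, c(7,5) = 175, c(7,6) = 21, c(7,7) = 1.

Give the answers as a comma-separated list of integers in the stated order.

i=8: T(8,4)=1624+7·735=6769 | T(8,5)=735+7·175=1960 | T(8,6)=175+7·21=322 | T(8,7)=21+7·1=28
i=9: T(9,5)=6769+8·1960=22449 | T(9,6)=1960+8·322=4536 | T(9,7)=322+8·28=546
i=10: T(10,6)=22449+9·4536=63273 | T(10,7)=4536+9·546=9450
Read c(10,6) = 63273, c(10,7) = 9450.

63273, 9450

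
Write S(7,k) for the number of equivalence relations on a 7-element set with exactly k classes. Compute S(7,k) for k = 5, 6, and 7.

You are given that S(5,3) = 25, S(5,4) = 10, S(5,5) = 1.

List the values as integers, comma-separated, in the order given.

i=6: T(6,4)=25+4·10=65 | T(6,5)=10+5·1=15 | T(6,6)=1+6·0=1
i=7: T(7,5)=65+5·15=140 | T(7,6)=15+6·1=21 | T(7,7)=1+7·0=1
Read S(7,5) = 140, S(7,6) = 21, S(7,7) = 1.

140, 21, 1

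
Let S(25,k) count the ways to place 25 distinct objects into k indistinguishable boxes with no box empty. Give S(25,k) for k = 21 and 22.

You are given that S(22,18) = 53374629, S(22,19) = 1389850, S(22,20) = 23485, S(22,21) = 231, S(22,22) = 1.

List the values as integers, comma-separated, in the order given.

r23: T_23,19=19×1389850+53374629=79781779; T_23,20=20×23485+1389850=1859550; T_23,21=21×231+23485=28336; T_23,22=22×1+231=253
r24: T_24,20=20×1859550+79781779=116972779; T_24,21=21×28336+1859550=2454606; T_24,22=22×253+28336=33902
r25: T_25,21=21×2454606+116972779=168519505; T_25,22=22×33902+2454606=3200450
Read S(25,21) = 168519505, S(25,22) = 3200450.

168519505, 3200450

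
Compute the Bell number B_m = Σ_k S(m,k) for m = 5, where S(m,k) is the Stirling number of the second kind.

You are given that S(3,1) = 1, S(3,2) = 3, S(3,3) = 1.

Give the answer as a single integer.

@4  (4,1):1·1+0→1, (4,2):3·2+1→7, (4,3):1·3+3→6, (4,4):0·4+1→1
@5  (5,1):1·1+0→1, (5,2):7·2+1→15, (5,3):6·3+7→25, (5,4):1·4+6→10, (5,5):0·5+1→1
B_5 = ΣS(5,k) = 1+15+25+10+1 = 52

52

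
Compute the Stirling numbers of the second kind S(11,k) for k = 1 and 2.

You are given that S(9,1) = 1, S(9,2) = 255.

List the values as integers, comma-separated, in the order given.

@10  (10,1):1·1+0→1, (10,2):255·2+1→511
@11  (11,1):1·1+0→1, (11,2):511·2+1→1023
Read S(11,1) = 1, S(11,2) = 1023.

1, 1023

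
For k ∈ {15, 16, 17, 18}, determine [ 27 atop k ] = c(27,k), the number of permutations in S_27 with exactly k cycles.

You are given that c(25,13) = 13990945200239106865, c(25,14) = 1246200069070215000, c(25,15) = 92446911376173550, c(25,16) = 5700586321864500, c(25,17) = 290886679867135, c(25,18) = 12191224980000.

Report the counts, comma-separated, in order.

137637641117332879365, 9666373658466991050, 572253155704900800, 28460103232088385

@26  (26,14):1246200069070215000·25+13990945200239106865→45145946926994481865, (26,15):92446911376173550·25+1246200069070215000→3557372853474553750, (26,16):5700586321864500·25+92446911376173550→234961569422786050, (26,17):290886679867135·25+5700586321864500→12972753318542875, (26,18):12191224980000·25+290886679867135→595667304367135
@27  (27,15):3557372853474553750·26+45145946926994481865→137637641117332879365, (27,16):234961569422786050·26+3557372853474553750→9666373658466991050, (27,17):12972753318542875·26+234961569422786050→572253155704900800, (27,18):595667304367135·26+12972753318542875→28460103232088385
Read c(27,15) = 137637641117332879365, c(27,16) = 9666373658466991050, c(27,17) = 572253155704900800, c(27,18) = 28460103232088385.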